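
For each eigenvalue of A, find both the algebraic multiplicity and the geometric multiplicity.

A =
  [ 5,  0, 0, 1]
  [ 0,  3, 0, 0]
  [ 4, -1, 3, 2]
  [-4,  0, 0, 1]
λ = 3: alg = 4, geom = 2

Step 1 — factor the characteristic polynomial to read off the algebraic multiplicities:
  χ_A(x) = (x - 3)^4

Step 2 — compute geometric multiplicities via the rank-nullity identity g(λ) = n − rank(A − λI):
  rank(A − (3)·I) = 2, so dim ker(A − (3)·I) = n − 2 = 2

Summary:
  λ = 3: algebraic multiplicity = 4, geometric multiplicity = 2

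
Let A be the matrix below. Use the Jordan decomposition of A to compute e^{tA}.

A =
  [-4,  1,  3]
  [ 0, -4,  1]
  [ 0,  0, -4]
e^{tA} =
  [exp(-4*t), t*exp(-4*t), t^2*exp(-4*t)/2 + 3*t*exp(-4*t)]
  [0, exp(-4*t), t*exp(-4*t)]
  [0, 0, exp(-4*t)]

Strategy: write A = P · J · P⁻¹ where J is a Jordan canonical form, so e^{tA} = P · e^{tJ} · P⁻¹, and e^{tJ} can be computed block-by-block.

A has Jordan form
J =
  [-4,  1,  0]
  [ 0, -4,  1]
  [ 0,  0, -4]
(up to reordering of blocks).

Per-block formulas:
  For a 3×3 Jordan block J_3(-4): exp(t · J_3(-4)) = e^(-4t)·(I + t·N + (t^2/2)·N^2), where N is the 3×3 nilpotent shift.

After assembling e^{tJ} and conjugating by P, we get:

e^{tA} =
  [exp(-4*t), t*exp(-4*t), t^2*exp(-4*t)/2 + 3*t*exp(-4*t)]
  [0, exp(-4*t), t*exp(-4*t)]
  [0, 0, exp(-4*t)]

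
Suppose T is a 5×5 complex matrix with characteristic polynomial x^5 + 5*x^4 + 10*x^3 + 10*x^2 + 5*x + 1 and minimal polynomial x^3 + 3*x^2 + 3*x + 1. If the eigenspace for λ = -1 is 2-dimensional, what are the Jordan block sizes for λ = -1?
Block sizes for λ = -1: [3, 2]

Step 1 — from the characteristic polynomial, algebraic multiplicity of λ = -1 is 5. From dim ker(T − (-1)·I) = 2, there are exactly 2 Jordan blocks for λ = -1.
Step 2 — from the minimal polynomial, the factor (x + 1)^3 tells us the largest block for λ = -1 has size 3.
Step 3 — with total size 5, 2 blocks, and largest block 3, the block sizes (in nonincreasing order) are [3, 2].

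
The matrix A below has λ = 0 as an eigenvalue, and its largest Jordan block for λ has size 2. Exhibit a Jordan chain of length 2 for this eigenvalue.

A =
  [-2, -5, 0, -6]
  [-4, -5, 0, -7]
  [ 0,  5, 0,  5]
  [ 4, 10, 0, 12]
A Jordan chain for λ = 0 of length 2:
v_1 = (-2, -4, 0, 4)ᵀ
v_2 = (1, 0, 0, 0)ᵀ

Let N = A − (0)·I. We want v_2 with N^2 v_2 = 0 but N^1 v_2 ≠ 0; then v_{j-1} := N · v_j for j = 2, …, 2.

Pick v_2 = (1, 0, 0, 0)ᵀ.
Then v_1 = N · v_2 = (-2, -4, 0, 4)ᵀ.

Sanity check: (A − (0)·I) v_1 = (0, 0, 0, 0)ᵀ = 0. ✓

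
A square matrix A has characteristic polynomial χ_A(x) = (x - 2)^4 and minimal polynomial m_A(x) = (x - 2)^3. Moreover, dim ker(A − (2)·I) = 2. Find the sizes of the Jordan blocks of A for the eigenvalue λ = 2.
Block sizes for λ = 2: [3, 1]

Step 1 — from the characteristic polynomial, algebraic multiplicity of λ = 2 is 4. From dim ker(A − (2)·I) = 2, there are exactly 2 Jordan blocks for λ = 2.
Step 2 — from the minimal polynomial, the factor (x − 2)^3 tells us the largest block for λ = 2 has size 3.
Step 3 — with total size 4, 2 blocks, and largest block 3, the block sizes (in nonincreasing order) are [3, 1].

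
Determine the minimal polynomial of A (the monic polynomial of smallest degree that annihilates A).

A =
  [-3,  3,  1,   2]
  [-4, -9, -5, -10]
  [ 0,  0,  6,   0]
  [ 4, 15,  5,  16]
x^3 - 4*x^2 - 11*x - 6

The characteristic polynomial is χ_A(x) = (x - 6)^2*(x + 1)^2, so the eigenvalues are known. The minimal polynomial is
  m_A(x) = Π_λ (x − λ)^{k_λ}
where k_λ is the size of the *largest* Jordan block for λ (equivalently, the smallest k with (A − λI)^k v = 0 for every generalised eigenvector v of λ).

  λ = -1: largest Jordan block has size 2, contributing (x + 1)^2
  λ = 6: largest Jordan block has size 1, contributing (x − 6)

So m_A(x) = (x - 6)*(x + 1)^2 = x^3 - 4*x^2 - 11*x - 6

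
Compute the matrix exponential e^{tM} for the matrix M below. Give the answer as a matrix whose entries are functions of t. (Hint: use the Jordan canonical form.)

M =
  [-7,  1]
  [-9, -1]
e^{tM} =
  [-3*t*exp(-4*t) + exp(-4*t), t*exp(-4*t)]
  [-9*t*exp(-4*t), 3*t*exp(-4*t) + exp(-4*t)]

Strategy: write M = P · J · P⁻¹ where J is a Jordan canonical form, so e^{tM} = P · e^{tJ} · P⁻¹, and e^{tJ} can be computed block-by-block.

M has Jordan form
J =
  [-4,  1]
  [ 0, -4]
(up to reordering of blocks).

Per-block formulas:
  For a 2×2 Jordan block J_2(-4): exp(t · J_2(-4)) = e^(-4t)·(I + t·N), where N is the 2×2 nilpotent shift.

After assembling e^{tJ} and conjugating by P, we get:

e^{tM} =
  [-3*t*exp(-4*t) + exp(-4*t), t*exp(-4*t)]
  [-9*t*exp(-4*t), 3*t*exp(-4*t) + exp(-4*t)]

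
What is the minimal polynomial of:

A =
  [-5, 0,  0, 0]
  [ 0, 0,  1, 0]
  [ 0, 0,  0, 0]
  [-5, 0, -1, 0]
x^3 + 5*x^2

The characteristic polynomial is χ_A(x) = x^3*(x + 5), so the eigenvalues are known. The minimal polynomial is
  m_A(x) = Π_λ (x − λ)^{k_λ}
where k_λ is the size of the *largest* Jordan block for λ (equivalently, the smallest k with (A − λI)^k v = 0 for every generalised eigenvector v of λ).

  λ = -5: largest Jordan block has size 1, contributing (x + 5)
  λ = 0: largest Jordan block has size 2, contributing (x − 0)^2

So m_A(x) = x^2*(x + 5) = x^3 + 5*x^2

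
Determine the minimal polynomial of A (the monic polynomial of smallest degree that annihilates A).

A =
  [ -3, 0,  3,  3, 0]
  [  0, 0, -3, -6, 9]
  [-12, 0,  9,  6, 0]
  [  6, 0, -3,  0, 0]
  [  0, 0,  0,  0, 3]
x^2 - 3*x

The characteristic polynomial is χ_A(x) = x^2*(x - 3)^3, so the eigenvalues are known. The minimal polynomial is
  m_A(x) = Π_λ (x − λ)^{k_λ}
where k_λ is the size of the *largest* Jordan block for λ (equivalently, the smallest k with (A − λI)^k v = 0 for every generalised eigenvector v of λ).

  λ = 0: largest Jordan block has size 1, contributing (x − 0)
  λ = 3: largest Jordan block has size 1, contributing (x − 3)

So m_A(x) = x*(x - 3) = x^2 - 3*x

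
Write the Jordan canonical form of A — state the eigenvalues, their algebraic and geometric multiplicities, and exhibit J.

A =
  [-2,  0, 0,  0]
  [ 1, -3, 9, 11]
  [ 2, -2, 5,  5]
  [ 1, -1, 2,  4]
J_1(-2) ⊕ J_3(2)

The characteristic polynomial is
  det(x·I − A) = x^4 - 4*x^3 + 16*x - 16 = (x - 2)^3*(x + 2)

Eigenvalues and multiplicities (the geometric multiplicity of λ is n − rank(A − λI), which equals the number of Jordan blocks for λ):
  λ = -2: algebraic multiplicity = 1, geometric multiplicity = 1
  λ = 2: algebraic multiplicity = 3, geometric multiplicity = 1

Determining the block sizes for each eigenvalue:
  λ = -2: one block (gm = 1), so the single block has size am = 1 → block sizes [1]
  λ = 2: one block (gm = 1), so the single block has size am = 3 → block sizes [3]

Assembling the blocks gives a Jordan form
J =
  [-2, 0, 0, 0]
  [ 0, 2, 1, 0]
  [ 0, 0, 2, 1]
  [ 0, 0, 0, 2]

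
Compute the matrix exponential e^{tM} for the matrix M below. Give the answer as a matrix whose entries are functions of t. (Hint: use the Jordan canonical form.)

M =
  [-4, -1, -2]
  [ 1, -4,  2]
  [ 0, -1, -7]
e^{tM} =
  [t*exp(-5*t) + exp(-5*t), -t*exp(-5*t), -2*t*exp(-5*t)]
  [t^2*exp(-5*t) + t*exp(-5*t), -t^2*exp(-5*t) + t*exp(-5*t) + exp(-5*t), -2*t^2*exp(-5*t) + 2*t*exp(-5*t)]
  [-t^2*exp(-5*t)/2, t^2*exp(-5*t)/2 - t*exp(-5*t), t^2*exp(-5*t) - 2*t*exp(-5*t) + exp(-5*t)]

Strategy: write M = P · J · P⁻¹ where J is a Jordan canonical form, so e^{tM} = P · e^{tJ} · P⁻¹, and e^{tJ} can be computed block-by-block.

M has Jordan form
J =
  [-5,  1,  0]
  [ 0, -5,  1]
  [ 0,  0, -5]
(up to reordering of blocks).

Per-block formulas:
  For a 3×3 Jordan block J_3(-5): exp(t · J_3(-5)) = e^(-5t)·(I + t·N + (t^2/2)·N^2), where N is the 3×3 nilpotent shift.

After assembling e^{tJ} and conjugating by P, we get:

e^{tM} =
  [t*exp(-5*t) + exp(-5*t), -t*exp(-5*t), -2*t*exp(-5*t)]
  [t^2*exp(-5*t) + t*exp(-5*t), -t^2*exp(-5*t) + t*exp(-5*t) + exp(-5*t), -2*t^2*exp(-5*t) + 2*t*exp(-5*t)]
  [-t^2*exp(-5*t)/2, t^2*exp(-5*t)/2 - t*exp(-5*t), t^2*exp(-5*t) - 2*t*exp(-5*t) + exp(-5*t)]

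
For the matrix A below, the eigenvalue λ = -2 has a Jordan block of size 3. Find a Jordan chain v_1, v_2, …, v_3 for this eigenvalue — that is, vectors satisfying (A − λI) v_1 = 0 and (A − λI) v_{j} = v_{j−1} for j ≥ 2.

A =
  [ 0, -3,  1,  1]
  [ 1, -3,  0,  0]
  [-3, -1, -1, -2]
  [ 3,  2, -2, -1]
A Jordan chain for λ = -2 of length 3:
v_1 = (-3, -3, -6, 3)ᵀ
v_2 = (-4, -1, -5, 7)ᵀ
v_3 = (1, 2, 0, 0)ᵀ

Let N = A − (-2)·I. We want v_3 with N^3 v_3 = 0 but N^2 v_3 ≠ 0; then v_{j-1} := N · v_j for j = 3, …, 2.

Pick v_3 = (1, 2, 0, 0)ᵀ.
Then v_2 = N · v_3 = (-4, -1, -5, 7)ᵀ.
Then v_1 = N · v_2 = (-3, -3, -6, 3)ᵀ.

Sanity check: (A − (-2)·I) v_1 = (0, 0, 0, 0)ᵀ = 0. ✓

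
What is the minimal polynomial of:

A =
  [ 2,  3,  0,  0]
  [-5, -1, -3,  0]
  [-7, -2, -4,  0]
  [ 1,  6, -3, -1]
x^3 + 3*x^2 + 3*x + 1

The characteristic polynomial is χ_A(x) = (x + 1)^4, so the eigenvalues are known. The minimal polynomial is
  m_A(x) = Π_λ (x − λ)^{k_λ}
where k_λ is the size of the *largest* Jordan block for λ (equivalently, the smallest k with (A − λI)^k v = 0 for every generalised eigenvector v of λ).

  λ = -1: largest Jordan block has size 3, contributing (x + 1)^3

So m_A(x) = (x + 1)^3 = x^3 + 3*x^2 + 3*x + 1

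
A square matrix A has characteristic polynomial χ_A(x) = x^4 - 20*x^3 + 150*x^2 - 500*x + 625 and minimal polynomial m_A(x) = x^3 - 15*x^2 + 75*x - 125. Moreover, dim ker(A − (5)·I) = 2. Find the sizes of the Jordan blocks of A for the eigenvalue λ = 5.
Block sizes for λ = 5: [3, 1]

Step 1 — from the characteristic polynomial, algebraic multiplicity of λ = 5 is 4. From dim ker(A − (5)·I) = 2, there are exactly 2 Jordan blocks for λ = 5.
Step 2 — from the minimal polynomial, the factor (x − 5)^3 tells us the largest block for λ = 5 has size 3.
Step 3 — with total size 4, 2 blocks, and largest block 3, the block sizes (in nonincreasing order) are [3, 1].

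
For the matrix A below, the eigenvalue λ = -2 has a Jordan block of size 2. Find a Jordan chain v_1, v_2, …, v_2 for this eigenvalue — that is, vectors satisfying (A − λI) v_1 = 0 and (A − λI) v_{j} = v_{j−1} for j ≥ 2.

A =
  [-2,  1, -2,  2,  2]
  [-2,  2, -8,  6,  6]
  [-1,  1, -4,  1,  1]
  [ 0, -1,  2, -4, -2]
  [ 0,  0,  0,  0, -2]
A Jordan chain for λ = -2 of length 2:
v_1 = (0, -2, -1, 0, 0)ᵀ
v_2 = (1, 0, 0, 0, 0)ᵀ

Let N = A − (-2)·I. We want v_2 with N^2 v_2 = 0 but N^1 v_2 ≠ 0; then v_{j-1} := N · v_j for j = 2, …, 2.

Pick v_2 = (1, 0, 0, 0, 0)ᵀ.
Then v_1 = N · v_2 = (0, -2, -1, 0, 0)ᵀ.

Sanity check: (A − (-2)·I) v_1 = (0, 0, 0, 0, 0)ᵀ = 0. ✓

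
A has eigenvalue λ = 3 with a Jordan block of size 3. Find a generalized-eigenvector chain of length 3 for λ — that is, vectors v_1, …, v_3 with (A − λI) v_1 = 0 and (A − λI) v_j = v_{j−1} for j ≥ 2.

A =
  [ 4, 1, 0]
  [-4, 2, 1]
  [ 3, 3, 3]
A Jordan chain for λ = 3 of length 3:
v_1 = (-3, 3, -9)ᵀ
v_2 = (1, -4, 3)ᵀ
v_3 = (1, 0, 0)ᵀ

Let N = A − (3)·I. We want v_3 with N^3 v_3 = 0 but N^2 v_3 ≠ 0; then v_{j-1} := N · v_j for j = 3, …, 2.

Pick v_3 = (1, 0, 0)ᵀ.
Then v_2 = N · v_3 = (1, -4, 3)ᵀ.
Then v_1 = N · v_2 = (-3, 3, -9)ᵀ.

Sanity check: (A − (3)·I) v_1 = (0, 0, 0)ᵀ = 0. ✓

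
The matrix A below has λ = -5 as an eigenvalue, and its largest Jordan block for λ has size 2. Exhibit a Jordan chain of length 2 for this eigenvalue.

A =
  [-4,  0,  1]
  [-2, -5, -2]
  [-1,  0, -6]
A Jordan chain for λ = -5 of length 2:
v_1 = (1, -2, -1)ᵀ
v_2 = (1, 0, 0)ᵀ

Let N = A − (-5)·I. We want v_2 with N^2 v_2 = 0 but N^1 v_2 ≠ 0; then v_{j-1} := N · v_j for j = 2, …, 2.

Pick v_2 = (1, 0, 0)ᵀ.
Then v_1 = N · v_2 = (1, -2, -1)ᵀ.

Sanity check: (A − (-5)·I) v_1 = (0, 0, 0)ᵀ = 0. ✓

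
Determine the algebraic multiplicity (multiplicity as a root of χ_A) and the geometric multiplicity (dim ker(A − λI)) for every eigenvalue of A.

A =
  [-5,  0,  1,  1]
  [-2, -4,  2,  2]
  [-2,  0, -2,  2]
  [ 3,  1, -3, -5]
λ = -4: alg = 4, geom = 2

Step 1 — factor the characteristic polynomial to read off the algebraic multiplicities:
  χ_A(x) = (x + 4)^4

Step 2 — compute geometric multiplicities via the rank-nullity identity g(λ) = n − rank(A − λI):
  rank(A − (-4)·I) = 2, so dim ker(A − (-4)·I) = n − 2 = 2

Summary:
  λ = -4: algebraic multiplicity = 4, geometric multiplicity = 2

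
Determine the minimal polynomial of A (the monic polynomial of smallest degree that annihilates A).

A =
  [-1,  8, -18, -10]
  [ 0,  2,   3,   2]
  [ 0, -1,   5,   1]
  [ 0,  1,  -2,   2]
x^4 - 8*x^3 + 18*x^2 - 27

The characteristic polynomial is χ_A(x) = (x - 3)^3*(x + 1), so the eigenvalues are known. The minimal polynomial is
  m_A(x) = Π_λ (x − λ)^{k_λ}
where k_λ is the size of the *largest* Jordan block for λ (equivalently, the smallest k with (A − λI)^k v = 0 for every generalised eigenvector v of λ).

  λ = -1: largest Jordan block has size 1, contributing (x + 1)
  λ = 3: largest Jordan block has size 3, contributing (x − 3)^3

So m_A(x) = (x - 3)^3*(x + 1) = x^4 - 8*x^3 + 18*x^2 - 27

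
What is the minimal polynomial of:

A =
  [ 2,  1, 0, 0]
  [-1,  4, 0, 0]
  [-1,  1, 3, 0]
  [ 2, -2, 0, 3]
x^2 - 6*x + 9

The characteristic polynomial is χ_A(x) = (x - 3)^4, so the eigenvalues are known. The minimal polynomial is
  m_A(x) = Π_λ (x − λ)^{k_λ}
where k_λ is the size of the *largest* Jordan block for λ (equivalently, the smallest k with (A − λI)^k v = 0 for every generalised eigenvector v of λ).

  λ = 3: largest Jordan block has size 2, contributing (x − 3)^2

So m_A(x) = (x - 3)^2 = x^2 - 6*x + 9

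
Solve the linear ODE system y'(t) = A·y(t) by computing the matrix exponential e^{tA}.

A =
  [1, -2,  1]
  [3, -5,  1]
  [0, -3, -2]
e^{tA} =
  [3*t^2*exp(-2*t)/2 + 3*t*exp(-2*t) + exp(-2*t), -3*t^2*exp(-2*t)/2 - 2*t*exp(-2*t), t^2*exp(-2*t)/2 + t*exp(-2*t)]
  [3*t*exp(-2*t), -3*t*exp(-2*t) + exp(-2*t), t*exp(-2*t)]
  [-9*t^2*exp(-2*t)/2, 9*t^2*exp(-2*t)/2 - 3*t*exp(-2*t), -3*t^2*exp(-2*t)/2 + exp(-2*t)]

Strategy: write A = P · J · P⁻¹ where J is a Jordan canonical form, so e^{tA} = P · e^{tJ} · P⁻¹, and e^{tJ} can be computed block-by-block.

A has Jordan form
J =
  [-2,  1,  0]
  [ 0, -2,  1]
  [ 0,  0, -2]
(up to reordering of blocks).

Per-block formulas:
  For a 3×3 Jordan block J_3(-2): exp(t · J_3(-2)) = e^(-2t)·(I + t·N + (t^2/2)·N^2), where N is the 3×3 nilpotent shift.

After assembling e^{tJ} and conjugating by P, we get:

e^{tA} =
  [3*t^2*exp(-2*t)/2 + 3*t*exp(-2*t) + exp(-2*t), -3*t^2*exp(-2*t)/2 - 2*t*exp(-2*t), t^2*exp(-2*t)/2 + t*exp(-2*t)]
  [3*t*exp(-2*t), -3*t*exp(-2*t) + exp(-2*t), t*exp(-2*t)]
  [-9*t^2*exp(-2*t)/2, 9*t^2*exp(-2*t)/2 - 3*t*exp(-2*t), -3*t^2*exp(-2*t)/2 + exp(-2*t)]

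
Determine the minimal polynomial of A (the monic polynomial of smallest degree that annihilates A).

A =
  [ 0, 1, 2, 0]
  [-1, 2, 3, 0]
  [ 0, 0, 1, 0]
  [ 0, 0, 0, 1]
x^3 - 3*x^2 + 3*x - 1

The characteristic polynomial is χ_A(x) = (x - 1)^4, so the eigenvalues are known. The minimal polynomial is
  m_A(x) = Π_λ (x − λ)^{k_λ}
where k_λ is the size of the *largest* Jordan block for λ (equivalently, the smallest k with (A − λI)^k v = 0 for every generalised eigenvector v of λ).

  λ = 1: largest Jordan block has size 3, contributing (x − 1)^3

So m_A(x) = (x - 1)^3 = x^3 - 3*x^2 + 3*x - 1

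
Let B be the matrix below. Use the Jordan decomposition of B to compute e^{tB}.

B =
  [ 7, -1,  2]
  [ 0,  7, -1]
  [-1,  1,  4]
e^{tB} =
  [-t^2*exp(6*t)/2 + t*exp(6*t) + exp(6*t), -t*exp(6*t), -t^2*exp(6*t)/2 + 2*t*exp(6*t)]
  [t^2*exp(6*t)/2, t*exp(6*t) + exp(6*t), t^2*exp(6*t)/2 - t*exp(6*t)]
  [t^2*exp(6*t)/2 - t*exp(6*t), t*exp(6*t), t^2*exp(6*t)/2 - 2*t*exp(6*t) + exp(6*t)]

Strategy: write B = P · J · P⁻¹ where J is a Jordan canonical form, so e^{tB} = P · e^{tJ} · P⁻¹, and e^{tJ} can be computed block-by-block.

B has Jordan form
J =
  [6, 1, 0]
  [0, 6, 1]
  [0, 0, 6]
(up to reordering of blocks).

Per-block formulas:
  For a 3×3 Jordan block J_3(6): exp(t · J_3(6)) = e^(6t)·(I + t·N + (t^2/2)·N^2), where N is the 3×3 nilpotent shift.

After assembling e^{tJ} and conjugating by P, we get:

e^{tB} =
  [-t^2*exp(6*t)/2 + t*exp(6*t) + exp(6*t), -t*exp(6*t), -t^2*exp(6*t)/2 + 2*t*exp(6*t)]
  [t^2*exp(6*t)/2, t*exp(6*t) + exp(6*t), t^2*exp(6*t)/2 - t*exp(6*t)]
  [t^2*exp(6*t)/2 - t*exp(6*t), t*exp(6*t), t^2*exp(6*t)/2 - 2*t*exp(6*t) + exp(6*t)]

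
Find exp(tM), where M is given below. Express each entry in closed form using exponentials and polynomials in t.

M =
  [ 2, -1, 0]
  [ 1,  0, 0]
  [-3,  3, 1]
e^{tM} =
  [t*exp(t) + exp(t), -t*exp(t), 0]
  [t*exp(t), -t*exp(t) + exp(t), 0]
  [-3*t*exp(t), 3*t*exp(t), exp(t)]

Strategy: write M = P · J · P⁻¹ where J is a Jordan canonical form, so e^{tM} = P · e^{tJ} · P⁻¹, and e^{tJ} can be computed block-by-block.

M has Jordan form
J =
  [1, 1, 0]
  [0, 1, 0]
  [0, 0, 1]
(up to reordering of blocks).

Per-block formulas:
  For a 1×1 block at λ = 1: exp(t · [1]) = [e^(1t)].
  For a 2×2 Jordan block J_2(1): exp(t · J_2(1)) = e^(1t)·(I + t·N), where N is the 2×2 nilpotent shift.

After assembling e^{tJ} and conjugating by P, we get:

e^{tM} =
  [t*exp(t) + exp(t), -t*exp(t), 0]
  [t*exp(t), -t*exp(t) + exp(t), 0]
  [-3*t*exp(t), 3*t*exp(t), exp(t)]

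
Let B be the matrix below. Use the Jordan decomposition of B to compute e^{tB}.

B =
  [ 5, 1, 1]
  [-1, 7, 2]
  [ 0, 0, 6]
e^{tB} =
  [-t*exp(6*t) + exp(6*t), t*exp(6*t), t^2*exp(6*t)/2 + t*exp(6*t)]
  [-t*exp(6*t), t*exp(6*t) + exp(6*t), t^2*exp(6*t)/2 + 2*t*exp(6*t)]
  [0, 0, exp(6*t)]

Strategy: write B = P · J · P⁻¹ where J is a Jordan canonical form, so e^{tB} = P · e^{tJ} · P⁻¹, and e^{tJ} can be computed block-by-block.

B has Jordan form
J =
  [6, 1, 0]
  [0, 6, 1]
  [0, 0, 6]
(up to reordering of blocks).

Per-block formulas:
  For a 3×3 Jordan block J_3(6): exp(t · J_3(6)) = e^(6t)·(I + t·N + (t^2/2)·N^2), where N is the 3×3 nilpotent shift.

After assembling e^{tJ} and conjugating by P, we get:

e^{tB} =
  [-t*exp(6*t) + exp(6*t), t*exp(6*t), t^2*exp(6*t)/2 + t*exp(6*t)]
  [-t*exp(6*t), t*exp(6*t) + exp(6*t), t^2*exp(6*t)/2 + 2*t*exp(6*t)]
  [0, 0, exp(6*t)]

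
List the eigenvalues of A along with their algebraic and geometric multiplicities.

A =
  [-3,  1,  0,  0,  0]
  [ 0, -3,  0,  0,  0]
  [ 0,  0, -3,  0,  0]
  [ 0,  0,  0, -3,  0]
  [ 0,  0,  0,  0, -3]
λ = -3: alg = 5, geom = 4

Step 1 — factor the characteristic polynomial to read off the algebraic multiplicities:
  χ_A(x) = (x + 3)^5

Step 2 — compute geometric multiplicities via the rank-nullity identity g(λ) = n − rank(A − λI):
  rank(A − (-3)·I) = 1, so dim ker(A − (-3)·I) = n − 1 = 4

Summary:
  λ = -3: algebraic multiplicity = 5, geometric multiplicity = 4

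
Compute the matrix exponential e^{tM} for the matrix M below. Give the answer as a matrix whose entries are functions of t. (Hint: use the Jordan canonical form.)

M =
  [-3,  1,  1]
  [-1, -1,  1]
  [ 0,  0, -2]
e^{tM} =
  [-t*exp(-2*t) + exp(-2*t), t*exp(-2*t), t*exp(-2*t)]
  [-t*exp(-2*t), t*exp(-2*t) + exp(-2*t), t*exp(-2*t)]
  [0, 0, exp(-2*t)]

Strategy: write M = P · J · P⁻¹ where J is a Jordan canonical form, so e^{tM} = P · e^{tJ} · P⁻¹, and e^{tJ} can be computed block-by-block.

M has Jordan form
J =
  [-2,  1,  0]
  [ 0, -2,  0]
  [ 0,  0, -2]
(up to reordering of blocks).

Per-block formulas:
  For a 1×1 block at λ = -2: exp(t · [-2]) = [e^(-2t)].
  For a 2×2 Jordan block J_2(-2): exp(t · J_2(-2)) = e^(-2t)·(I + t·N), where N is the 2×2 nilpotent shift.

After assembling e^{tJ} and conjugating by P, we get:

e^{tM} =
  [-t*exp(-2*t) + exp(-2*t), t*exp(-2*t), t*exp(-2*t)]
  [-t*exp(-2*t), t*exp(-2*t) + exp(-2*t), t*exp(-2*t)]
  [0, 0, exp(-2*t)]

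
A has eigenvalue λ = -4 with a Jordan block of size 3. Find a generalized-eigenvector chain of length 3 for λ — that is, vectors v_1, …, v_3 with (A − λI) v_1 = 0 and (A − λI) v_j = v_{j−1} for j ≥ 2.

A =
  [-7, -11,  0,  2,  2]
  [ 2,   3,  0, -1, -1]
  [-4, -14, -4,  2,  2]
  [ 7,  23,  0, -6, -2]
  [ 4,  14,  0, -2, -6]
A Jordan chain for λ = -4 of length 3:
v_1 = (9, -3, 6, 3, -6)ᵀ
v_2 = (-3, 2, -4, 7, 4)ᵀ
v_3 = (1, 0, 0, 0, 0)ᵀ

Let N = A − (-4)·I. We want v_3 with N^3 v_3 = 0 but N^2 v_3 ≠ 0; then v_{j-1} := N · v_j for j = 3, …, 2.

Pick v_3 = (1, 0, 0, 0, 0)ᵀ.
Then v_2 = N · v_3 = (-3, 2, -4, 7, 4)ᵀ.
Then v_1 = N · v_2 = (9, -3, 6, 3, -6)ᵀ.

Sanity check: (A − (-4)·I) v_1 = (0, 0, 0, 0, 0)ᵀ = 0. ✓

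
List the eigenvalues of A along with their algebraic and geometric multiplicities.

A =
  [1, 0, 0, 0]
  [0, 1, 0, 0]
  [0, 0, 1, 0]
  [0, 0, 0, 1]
λ = 1: alg = 4, geom = 4

Step 1 — factor the characteristic polynomial to read off the algebraic multiplicities:
  χ_A(x) = (x - 1)^4

Step 2 — compute geometric multiplicities via the rank-nullity identity g(λ) = n − rank(A − λI):
  rank(A − (1)·I) = 0, so dim ker(A − (1)·I) = n − 0 = 4

Summary:
  λ = 1: algebraic multiplicity = 4, geometric multiplicity = 4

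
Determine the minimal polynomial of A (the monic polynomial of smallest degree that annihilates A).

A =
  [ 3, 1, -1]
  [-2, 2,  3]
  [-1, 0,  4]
x^3 - 9*x^2 + 27*x - 27

The characteristic polynomial is χ_A(x) = (x - 3)^3, so the eigenvalues are known. The minimal polynomial is
  m_A(x) = Π_λ (x − λ)^{k_λ}
where k_λ is the size of the *largest* Jordan block for λ (equivalently, the smallest k with (A − λI)^k v = 0 for every generalised eigenvector v of λ).

  λ = 3: largest Jordan block has size 3, contributing (x − 3)^3

So m_A(x) = (x - 3)^3 = x^3 - 9*x^2 + 27*x - 27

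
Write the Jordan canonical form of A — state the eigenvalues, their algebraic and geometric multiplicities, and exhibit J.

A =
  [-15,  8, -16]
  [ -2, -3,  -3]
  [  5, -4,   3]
J_3(-5)

The characteristic polynomial is
  det(x·I − A) = x^3 + 15*x^2 + 75*x + 125 = (x + 5)^3

Eigenvalues and multiplicities (the geometric multiplicity of λ is n − rank(A − λI), which equals the number of Jordan blocks for λ):
  λ = -5: algebraic multiplicity = 3, geometric multiplicity = 1

Determining the block sizes for each eigenvalue:
  λ = -5: one block (gm = 1), so the single block has size am = 3 → block sizes [3]

Assembling the blocks gives a Jordan form
J =
  [-5,  1,  0]
  [ 0, -5,  1]
  [ 0,  0, -5]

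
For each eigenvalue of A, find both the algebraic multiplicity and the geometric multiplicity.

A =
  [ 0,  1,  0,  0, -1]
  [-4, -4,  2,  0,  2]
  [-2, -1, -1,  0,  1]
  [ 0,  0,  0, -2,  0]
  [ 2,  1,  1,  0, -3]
λ = -2: alg = 5, geom = 3

Step 1 — factor the characteristic polynomial to read off the algebraic multiplicities:
  χ_A(x) = (x + 2)^5

Step 2 — compute geometric multiplicities via the rank-nullity identity g(λ) = n − rank(A − λI):
  rank(A − (-2)·I) = 2, so dim ker(A − (-2)·I) = n − 2 = 3

Summary:
  λ = -2: algebraic multiplicity = 5, geometric multiplicity = 3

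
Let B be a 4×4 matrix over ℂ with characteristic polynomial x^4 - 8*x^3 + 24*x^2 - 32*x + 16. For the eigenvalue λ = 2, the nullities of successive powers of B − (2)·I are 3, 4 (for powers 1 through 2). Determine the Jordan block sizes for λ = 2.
Block sizes for λ = 2: [2, 1, 1]

From the dimensions of kernels of powers, the number of Jordan blocks of size at least j is d_j − d_{j−1} where d_j = dim ker(N^j) (with d_0 = 0). Computing the differences gives [3, 1].
The number of blocks of size exactly k is (#blocks of size ≥ k) − (#blocks of size ≥ k + 1), so the partition is: 2 block(s) of size 1, 1 block(s) of size 2.
In nonincreasing order the block sizes are [2, 1, 1].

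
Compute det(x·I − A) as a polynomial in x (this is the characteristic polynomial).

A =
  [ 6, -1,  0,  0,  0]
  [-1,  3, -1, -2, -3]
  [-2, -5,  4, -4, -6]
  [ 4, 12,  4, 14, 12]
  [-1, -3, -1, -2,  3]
x^5 - 30*x^4 + 360*x^3 - 2160*x^2 + 6480*x - 7776

Expanding det(x·I − A) (e.g. by cofactor expansion or by noting that A is similar to its Jordan form J, which has the same characteristic polynomial as A) gives
  χ_A(x) = x^5 - 30*x^4 + 360*x^3 - 2160*x^2 + 6480*x - 7776
which factors as (x - 6)^5. The eigenvalues (with algebraic multiplicities) are λ = 6 with multiplicity 5.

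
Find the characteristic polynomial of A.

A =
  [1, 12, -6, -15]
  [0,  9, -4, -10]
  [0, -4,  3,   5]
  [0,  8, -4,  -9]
x^4 - 4*x^3 + 6*x^2 - 4*x + 1

Expanding det(x·I − A) (e.g. by cofactor expansion or by noting that A is similar to its Jordan form J, which has the same characteristic polynomial as A) gives
  χ_A(x) = x^4 - 4*x^3 + 6*x^2 - 4*x + 1
which factors as (x - 1)^4. The eigenvalues (with algebraic multiplicities) are λ = 1 with multiplicity 4.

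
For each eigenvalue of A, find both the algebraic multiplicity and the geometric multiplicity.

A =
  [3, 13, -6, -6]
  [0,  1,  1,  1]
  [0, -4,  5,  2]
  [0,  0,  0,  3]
λ = 3: alg = 4, geom = 2

Step 1 — factor the characteristic polynomial to read off the algebraic multiplicities:
  χ_A(x) = (x - 3)^4

Step 2 — compute geometric multiplicities via the rank-nullity identity g(λ) = n − rank(A − λI):
  rank(A − (3)·I) = 2, so dim ker(A − (3)·I) = n − 2 = 2

Summary:
  λ = 3: algebraic multiplicity = 4, geometric multiplicity = 2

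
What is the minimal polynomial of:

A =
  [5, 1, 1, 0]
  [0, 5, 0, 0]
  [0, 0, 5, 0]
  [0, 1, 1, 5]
x^2 - 10*x + 25

The characteristic polynomial is χ_A(x) = (x - 5)^4, so the eigenvalues are known. The minimal polynomial is
  m_A(x) = Π_λ (x − λ)^{k_λ}
where k_λ is the size of the *largest* Jordan block for λ (equivalently, the smallest k with (A − λI)^k v = 0 for every generalised eigenvector v of λ).

  λ = 5: largest Jordan block has size 2, contributing (x − 5)^2

So m_A(x) = (x - 5)^2 = x^2 - 10*x + 25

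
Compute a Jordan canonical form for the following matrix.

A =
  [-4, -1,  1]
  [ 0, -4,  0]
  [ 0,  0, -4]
J_2(-4) ⊕ J_1(-4)

The characteristic polynomial is
  det(x·I − A) = x^3 + 12*x^2 + 48*x + 64 = (x + 4)^3

Eigenvalues and multiplicities (the geometric multiplicity of λ is n − rank(A − λI), which equals the number of Jordan blocks for λ):
  λ = -4: algebraic multiplicity = 3, geometric multiplicity = 2

Determining the block sizes for each eigenvalue:
  λ = -4: 2 blocks summing to 3 forces exactly one block of size 2 and the rest size 1 → block sizes [2, 1]

Assembling the blocks gives a Jordan form
J =
  [-4,  1,  0]
  [ 0, -4,  0]
  [ 0,  0, -4]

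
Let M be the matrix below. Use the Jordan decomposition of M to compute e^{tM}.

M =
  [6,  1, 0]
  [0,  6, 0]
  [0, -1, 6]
e^{tM} =
  [exp(6*t), t*exp(6*t), 0]
  [0, exp(6*t), 0]
  [0, -t*exp(6*t), exp(6*t)]

Strategy: write M = P · J · P⁻¹ where J is a Jordan canonical form, so e^{tM} = P · e^{tJ} · P⁻¹, and e^{tJ} can be computed block-by-block.

M has Jordan form
J =
  [6, 1, 0]
  [0, 6, 0]
  [0, 0, 6]
(up to reordering of blocks).

Per-block formulas:
  For a 1×1 block at λ = 6: exp(t · [6]) = [e^(6t)].
  For a 2×2 Jordan block J_2(6): exp(t · J_2(6)) = e^(6t)·(I + t·N), where N is the 2×2 nilpotent shift.

After assembling e^{tJ} and conjugating by P, we get:

e^{tM} =
  [exp(6*t), t*exp(6*t), 0]
  [0, exp(6*t), 0]
  [0, -t*exp(6*t), exp(6*t)]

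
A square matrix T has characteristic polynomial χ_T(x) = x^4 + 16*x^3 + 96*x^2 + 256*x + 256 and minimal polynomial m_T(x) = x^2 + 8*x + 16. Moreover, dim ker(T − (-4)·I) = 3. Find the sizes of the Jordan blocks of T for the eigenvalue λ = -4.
Block sizes for λ = -4: [2, 1, 1]

Step 1 — from the characteristic polynomial, algebraic multiplicity of λ = -4 is 4. From dim ker(T − (-4)·I) = 3, there are exactly 3 Jordan blocks for λ = -4.
Step 2 — from the minimal polynomial, the factor (x + 4)^2 tells us the largest block for λ = -4 has size 2.
Step 3 — with total size 4, 3 blocks, and largest block 2, the block sizes (in nonincreasing order) are [2, 1, 1].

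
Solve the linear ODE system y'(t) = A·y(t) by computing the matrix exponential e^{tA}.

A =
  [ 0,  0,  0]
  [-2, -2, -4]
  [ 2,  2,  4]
e^{tA} =
  [1, 0, 0]
  [1 - exp(2*t), 2 - exp(2*t), 2 - 2*exp(2*t)]
  [exp(2*t) - 1, exp(2*t) - 1, 2*exp(2*t) - 1]

Strategy: write A = P · J · P⁻¹ where J is a Jordan canonical form, so e^{tA} = P · e^{tJ} · P⁻¹, and e^{tJ} can be computed block-by-block.

A has Jordan form
J =
  [0, 0, 0]
  [0, 0, 0]
  [0, 0, 2]
(up to reordering of blocks).

Per-block formulas:
  For a 1×1 block at λ = 0: exp(t · [0]) = [e^(0t)].
  For a 1×1 block at λ = 2: exp(t · [2]) = [e^(2t)].

After assembling e^{tJ} and conjugating by P, we get:

e^{tA} =
  [1, 0, 0]
  [1 - exp(2*t), 2 - exp(2*t), 2 - 2*exp(2*t)]
  [exp(2*t) - 1, exp(2*t) - 1, 2*exp(2*t) - 1]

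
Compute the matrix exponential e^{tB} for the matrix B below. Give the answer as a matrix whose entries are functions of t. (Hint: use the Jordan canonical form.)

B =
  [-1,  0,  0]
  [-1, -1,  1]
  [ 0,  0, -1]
e^{tB} =
  [exp(-t), 0, 0]
  [-t*exp(-t), exp(-t), t*exp(-t)]
  [0, 0, exp(-t)]

Strategy: write B = P · J · P⁻¹ where J is a Jordan canonical form, so e^{tB} = P · e^{tJ} · P⁻¹, and e^{tJ} can be computed block-by-block.

B has Jordan form
J =
  [-1,  1,  0]
  [ 0, -1,  0]
  [ 0,  0, -1]
(up to reordering of blocks).

Per-block formulas:
  For a 2×2 Jordan block J_2(-1): exp(t · J_2(-1)) = e^(-1t)·(I + t·N), where N is the 2×2 nilpotent shift.
  For a 1×1 block at λ = -1: exp(t · [-1]) = [e^(-1t)].

After assembling e^{tJ} and conjugating by P, we get:

e^{tB} =
  [exp(-t), 0, 0]
  [-t*exp(-t), exp(-t), t*exp(-t)]
  [0, 0, exp(-t)]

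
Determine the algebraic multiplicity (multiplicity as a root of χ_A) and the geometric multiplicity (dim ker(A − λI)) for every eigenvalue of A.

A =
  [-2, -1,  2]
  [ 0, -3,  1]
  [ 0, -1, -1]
λ = -2: alg = 3, geom = 1

Step 1 — factor the characteristic polynomial to read off the algebraic multiplicities:
  χ_A(x) = (x + 2)^3

Step 2 — compute geometric multiplicities via the rank-nullity identity g(λ) = n − rank(A − λI):
  rank(A − (-2)·I) = 2, so dim ker(A − (-2)·I) = n − 2 = 1

Summary:
  λ = -2: algebraic multiplicity = 3, geometric multiplicity = 1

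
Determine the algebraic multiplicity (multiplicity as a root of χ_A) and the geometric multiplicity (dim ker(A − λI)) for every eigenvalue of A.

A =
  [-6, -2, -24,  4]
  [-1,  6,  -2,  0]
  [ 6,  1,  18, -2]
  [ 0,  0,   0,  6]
λ = 6: alg = 4, geom = 2

Step 1 — factor the characteristic polynomial to read off the algebraic multiplicities:
  χ_A(x) = (x - 6)^4

Step 2 — compute geometric multiplicities via the rank-nullity identity g(λ) = n − rank(A − λI):
  rank(A − (6)·I) = 2, so dim ker(A − (6)·I) = n − 2 = 2

Summary:
  λ = 6: algebraic multiplicity = 4, geometric multiplicity = 2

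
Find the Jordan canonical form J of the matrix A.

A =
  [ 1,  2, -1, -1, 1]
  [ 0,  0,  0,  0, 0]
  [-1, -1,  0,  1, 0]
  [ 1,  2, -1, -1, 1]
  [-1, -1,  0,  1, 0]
J_2(0) ⊕ J_2(0) ⊕ J_1(0)

The characteristic polynomial is
  det(x·I − A) = x^5

Eigenvalues and multiplicities (the geometric multiplicity of λ is n − rank(A − λI), which equals the number of Jordan blocks for λ):
  λ = 0: algebraic multiplicity = 5, geometric multiplicity = 3

Determining the block sizes for each eigenvalue:
  λ = 0: with am = 5 and gm = 3, the partition is not yet determined (e.g. several partitions of 5 into 3 parts exist). Let N = A − (0)·I. Computing rank(N^1) = 2, rank(N^2) = 0; the number of blocks of size ≥ j is rank(N^{j−1}) − rank(N^j), giving [3, 2]. So we have 2 block(s) of size 2, 1 block(s) of size 1 → block sizes [2, 2, 1]

Assembling the blocks gives a Jordan form
J =
  [0, 1, 0, 0, 0]
  [0, 0, 0, 0, 0]
  [0, 0, 0, 1, 0]
  [0, 0, 0, 0, 0]
  [0, 0, 0, 0, 0]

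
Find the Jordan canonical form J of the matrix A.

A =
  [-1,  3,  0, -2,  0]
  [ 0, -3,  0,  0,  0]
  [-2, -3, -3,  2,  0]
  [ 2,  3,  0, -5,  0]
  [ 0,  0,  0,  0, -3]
J_2(-3) ⊕ J_1(-3) ⊕ J_1(-3) ⊕ J_1(-3)

The characteristic polynomial is
  det(x·I − A) = x^5 + 15*x^4 + 90*x^3 + 270*x^2 + 405*x + 243 = (x + 3)^5

Eigenvalues and multiplicities (the geometric multiplicity of λ is n − rank(A − λI), which equals the number of Jordan blocks for λ):
  λ = -3: algebraic multiplicity = 5, geometric multiplicity = 4

Determining the block sizes for each eigenvalue:
  λ = -3: 4 blocks summing to 5 forces exactly one block of size 2 and the rest size 1 → block sizes [2, 1, 1, 1]

Assembling the blocks gives a Jordan form
J =
  [-3,  1,  0,  0,  0]
  [ 0, -3,  0,  0,  0]
  [ 0,  0, -3,  0,  0]
  [ 0,  0,  0, -3,  0]
  [ 0,  0,  0,  0, -3]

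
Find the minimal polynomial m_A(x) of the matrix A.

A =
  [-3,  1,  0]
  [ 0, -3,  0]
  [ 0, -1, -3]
x^2 + 6*x + 9

The characteristic polynomial is χ_A(x) = (x + 3)^3, so the eigenvalues are known. The minimal polynomial is
  m_A(x) = Π_λ (x − λ)^{k_λ}
where k_λ is the size of the *largest* Jordan block for λ (equivalently, the smallest k with (A − λI)^k v = 0 for every generalised eigenvector v of λ).

  λ = -3: largest Jordan block has size 2, contributing (x + 3)^2

So m_A(x) = (x + 3)^2 = x^2 + 6*x + 9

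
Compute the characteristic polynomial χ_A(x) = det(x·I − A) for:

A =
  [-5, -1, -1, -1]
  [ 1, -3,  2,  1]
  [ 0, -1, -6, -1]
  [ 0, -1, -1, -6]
x^4 + 20*x^3 + 150*x^2 + 500*x + 625

Expanding det(x·I − A) (e.g. by cofactor expansion or by noting that A is similar to its Jordan form J, which has the same characteristic polynomial as A) gives
  χ_A(x) = x^4 + 20*x^3 + 150*x^2 + 500*x + 625
which factors as (x + 5)^4. The eigenvalues (with algebraic multiplicities) are λ = -5 with multiplicity 4.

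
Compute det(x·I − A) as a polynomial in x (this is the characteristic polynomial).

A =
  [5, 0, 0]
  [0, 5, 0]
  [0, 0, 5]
x^3 - 15*x^2 + 75*x - 125

Expanding det(x·I − A) (e.g. by cofactor expansion or by noting that A is similar to its Jordan form J, which has the same characteristic polynomial as A) gives
  χ_A(x) = x^3 - 15*x^2 + 75*x - 125
which factors as (x - 5)^3. The eigenvalues (with algebraic multiplicities) are λ = 5 with multiplicity 3.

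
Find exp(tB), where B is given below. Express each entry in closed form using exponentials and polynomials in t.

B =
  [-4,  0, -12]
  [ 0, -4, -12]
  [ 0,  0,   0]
e^{tB} =
  [exp(-4*t), 0, -3 + 3*exp(-4*t)]
  [0, exp(-4*t), -3 + 3*exp(-4*t)]
  [0, 0, 1]

Strategy: write B = P · J · P⁻¹ where J is a Jordan canonical form, so e^{tB} = P · e^{tJ} · P⁻¹, and e^{tJ} can be computed block-by-block.

B has Jordan form
J =
  [-4,  0, 0]
  [ 0, -4, 0]
  [ 0,  0, 0]
(up to reordering of blocks).

Per-block formulas:
  For a 1×1 block at λ = 0: exp(t · [0]) = [e^(0t)].
  For a 1×1 block at λ = -4: exp(t · [-4]) = [e^(-4t)].

After assembling e^{tJ} and conjugating by P, we get:

e^{tB} =
  [exp(-4*t), 0, -3 + 3*exp(-4*t)]
  [0, exp(-4*t), -3 + 3*exp(-4*t)]
  [0, 0, 1]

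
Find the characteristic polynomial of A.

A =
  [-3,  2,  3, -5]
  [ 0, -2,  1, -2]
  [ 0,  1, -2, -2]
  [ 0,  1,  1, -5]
x^4 + 12*x^3 + 54*x^2 + 108*x + 81

Expanding det(x·I − A) (e.g. by cofactor expansion or by noting that A is similar to its Jordan form J, which has the same characteristic polynomial as A) gives
  χ_A(x) = x^4 + 12*x^3 + 54*x^2 + 108*x + 81
which factors as (x + 3)^4. The eigenvalues (with algebraic multiplicities) are λ = -3 with multiplicity 4.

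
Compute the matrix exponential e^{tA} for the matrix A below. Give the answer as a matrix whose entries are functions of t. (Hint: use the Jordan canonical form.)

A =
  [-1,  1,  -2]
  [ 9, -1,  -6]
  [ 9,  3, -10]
e^{tA} =
  [3*t*exp(-4*t) + exp(-4*t), t*exp(-4*t), -2*t*exp(-4*t)]
  [9*t*exp(-4*t), 3*t*exp(-4*t) + exp(-4*t), -6*t*exp(-4*t)]
  [9*t*exp(-4*t), 3*t*exp(-4*t), -6*t*exp(-4*t) + exp(-4*t)]

Strategy: write A = P · J · P⁻¹ where J is a Jordan canonical form, so e^{tA} = P · e^{tJ} · P⁻¹, and e^{tJ} can be computed block-by-block.

A has Jordan form
J =
  [-4,  1,  0]
  [ 0, -4,  0]
  [ 0,  0, -4]
(up to reordering of blocks).

Per-block formulas:
  For a 2×2 Jordan block J_2(-4): exp(t · J_2(-4)) = e^(-4t)·(I + t·N), where N is the 2×2 nilpotent shift.
  For a 1×1 block at λ = -4: exp(t · [-4]) = [e^(-4t)].

After assembling e^{tJ} and conjugating by P, we get:

e^{tA} =
  [3*t*exp(-4*t) + exp(-4*t), t*exp(-4*t), -2*t*exp(-4*t)]
  [9*t*exp(-4*t), 3*t*exp(-4*t) + exp(-4*t), -6*t*exp(-4*t)]
  [9*t*exp(-4*t), 3*t*exp(-4*t), -6*t*exp(-4*t) + exp(-4*t)]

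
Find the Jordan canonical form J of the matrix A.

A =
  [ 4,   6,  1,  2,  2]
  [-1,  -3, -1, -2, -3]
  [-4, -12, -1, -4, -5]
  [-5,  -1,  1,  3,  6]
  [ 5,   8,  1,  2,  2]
J_3(1) ⊕ J_2(1)

The characteristic polynomial is
  det(x·I − A) = x^5 - 5*x^4 + 10*x^3 - 10*x^2 + 5*x - 1 = (x - 1)^5

Eigenvalues and multiplicities (the geometric multiplicity of λ is n − rank(A − λI), which equals the number of Jordan blocks for λ):
  λ = 1: algebraic multiplicity = 5, geometric multiplicity = 2

Determining the block sizes for each eigenvalue:
  λ = 1: with am = 5 and gm = 2, the partition is not yet determined (e.g. several partitions of 5 into 2 parts exist). Let N = A − (1)·I. Computing rank(N^1) = 3, rank(N^2) = 1, rank(N^3) = 0; the number of blocks of size ≥ j is rank(N^{j−1}) − rank(N^j), giving [2, 2, 1]. So we have 1 block(s) of size 3, 1 block(s) of size 2 → block sizes [3, 2]

Assembling the blocks gives a Jordan form
J =
  [1, 1, 0, 0, 0]
  [0, 1, 1, 0, 0]
  [0, 0, 1, 0, 0]
  [0, 0, 0, 1, 1]
  [0, 0, 0, 0, 1]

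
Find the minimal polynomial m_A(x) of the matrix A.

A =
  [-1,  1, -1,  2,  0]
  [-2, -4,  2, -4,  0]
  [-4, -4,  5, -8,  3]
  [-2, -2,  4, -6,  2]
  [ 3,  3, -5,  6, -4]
x^3 + 6*x^2 + 12*x + 8

The characteristic polynomial is χ_A(x) = (x + 2)^5, so the eigenvalues are known. The minimal polynomial is
  m_A(x) = Π_λ (x − λ)^{k_λ}
where k_λ is the size of the *largest* Jordan block for λ (equivalently, the smallest k with (A − λI)^k v = 0 for every generalised eigenvector v of λ).

  λ = -2: largest Jordan block has size 3, contributing (x + 2)^3

So m_A(x) = (x + 2)^3 = x^3 + 6*x^2 + 12*x + 8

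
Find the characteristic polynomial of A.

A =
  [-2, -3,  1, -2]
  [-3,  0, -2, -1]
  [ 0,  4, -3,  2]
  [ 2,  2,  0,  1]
x^4 + 4*x^3 + 6*x^2 + 4*x + 1

Expanding det(x·I − A) (e.g. by cofactor expansion or by noting that A is similar to its Jordan form J, which has the same characteristic polynomial as A) gives
  χ_A(x) = x^4 + 4*x^3 + 6*x^2 + 4*x + 1
which factors as (x + 1)^4. The eigenvalues (with algebraic multiplicities) are λ = -1 with multiplicity 4.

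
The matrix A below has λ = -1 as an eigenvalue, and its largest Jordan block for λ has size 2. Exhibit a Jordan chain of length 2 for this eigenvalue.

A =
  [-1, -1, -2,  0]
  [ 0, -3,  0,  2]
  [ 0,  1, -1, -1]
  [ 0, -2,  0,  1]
A Jordan chain for λ = -1 of length 2:
v_1 = (-1, -2, 1, -2)ᵀ
v_2 = (0, 1, 0, 0)ᵀ

Let N = A − (-1)·I. We want v_2 with N^2 v_2 = 0 but N^1 v_2 ≠ 0; then v_{j-1} := N · v_j for j = 2, …, 2.

Pick v_2 = (0, 1, 0, 0)ᵀ.
Then v_1 = N · v_2 = (-1, -2, 1, -2)ᵀ.

Sanity check: (A − (-1)·I) v_1 = (0, 0, 0, 0)ᵀ = 0. ✓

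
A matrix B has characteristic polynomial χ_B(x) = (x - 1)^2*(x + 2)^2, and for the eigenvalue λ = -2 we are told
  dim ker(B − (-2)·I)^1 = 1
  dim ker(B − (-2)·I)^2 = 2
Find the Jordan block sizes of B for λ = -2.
Block sizes for λ = -2: [2]

From the dimensions of kernels of powers, the number of Jordan blocks of size at least j is d_j − d_{j−1} where d_j = dim ker(N^j) (with d_0 = 0). Computing the differences gives [1, 1].
The number of blocks of size exactly k is (#blocks of size ≥ k) − (#blocks of size ≥ k + 1), so the partition is: 1 block(s) of size 2.
In nonincreasing order the block sizes are [2].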